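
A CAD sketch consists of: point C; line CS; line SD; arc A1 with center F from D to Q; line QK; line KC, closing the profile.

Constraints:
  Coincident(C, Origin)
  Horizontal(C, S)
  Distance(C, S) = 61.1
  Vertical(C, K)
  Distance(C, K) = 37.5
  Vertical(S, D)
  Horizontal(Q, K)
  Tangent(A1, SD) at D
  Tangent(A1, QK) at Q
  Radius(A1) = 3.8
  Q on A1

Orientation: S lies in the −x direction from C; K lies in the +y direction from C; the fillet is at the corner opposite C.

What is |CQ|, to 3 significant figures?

68.5

C is at the origin; C and S share the same y with |CS| = 61.1 and S on the −x side, so S = (-61.1, 0.00). C and K share the same x with |CK| = 37.5 and K on the +y side, so K = (0.00, 37.5). The virtual corner opposite C is at (-61.1, 37.5). Since A1 is tangent to SD there, FD ⟂ SD and tangency of A1 to QK means the radius FQ is perpendicular to QK, with radius 3.8, so the center F sits 3.8 in from both sides at F = (-57.3, 33.7). That places the tangent points at D = (-61.1, 33.7) on SD and Q = (-57.3, 37.5) on QK. Then |CQ| = |Q − C| = 68.5.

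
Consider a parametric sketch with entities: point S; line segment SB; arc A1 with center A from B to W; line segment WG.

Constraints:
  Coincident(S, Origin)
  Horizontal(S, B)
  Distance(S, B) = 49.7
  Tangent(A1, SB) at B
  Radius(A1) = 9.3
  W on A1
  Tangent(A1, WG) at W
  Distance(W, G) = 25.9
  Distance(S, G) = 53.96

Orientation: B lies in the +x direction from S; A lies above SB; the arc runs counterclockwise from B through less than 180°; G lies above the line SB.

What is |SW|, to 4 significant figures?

58.93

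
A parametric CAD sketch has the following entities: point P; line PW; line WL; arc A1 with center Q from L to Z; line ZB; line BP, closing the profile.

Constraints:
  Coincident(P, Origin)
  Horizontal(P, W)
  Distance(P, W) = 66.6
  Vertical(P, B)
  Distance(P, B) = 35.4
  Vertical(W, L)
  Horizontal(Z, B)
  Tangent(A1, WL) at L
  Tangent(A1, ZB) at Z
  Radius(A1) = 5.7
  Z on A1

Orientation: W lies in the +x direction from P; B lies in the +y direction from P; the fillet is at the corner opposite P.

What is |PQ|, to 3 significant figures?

67.8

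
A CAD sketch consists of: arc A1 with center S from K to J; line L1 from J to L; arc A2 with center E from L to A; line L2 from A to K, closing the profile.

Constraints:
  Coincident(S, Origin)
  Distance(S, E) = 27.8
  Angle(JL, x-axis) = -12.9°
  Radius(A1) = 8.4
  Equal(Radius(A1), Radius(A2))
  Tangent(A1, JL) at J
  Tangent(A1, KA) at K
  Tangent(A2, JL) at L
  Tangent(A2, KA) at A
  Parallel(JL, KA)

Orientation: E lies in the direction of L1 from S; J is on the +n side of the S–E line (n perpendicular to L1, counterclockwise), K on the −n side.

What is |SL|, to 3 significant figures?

29.0

The slot axis is L1's direction at -12.9°, so u = (cos -12.9°, sin -12.9°) = (0.975, -0.223) and n = (−sin -12.9°, cos -12.9°) = (0.223, 0.975). S is at the origin and E lies 27.8 along u from S, so E = 27.8·u = (27.1, -6.21). Tangency of A1 to both parallel lines with radius 8.4 puts J and K at S ± 8.4·n: J = (1.88, 8.19), K = (-1.88, -8.19). Equal radii place L and A the same way about E: L = E + 8.4·n = (29.0, 1.98), A = E − 8.4·n = (25.2, -14.4). Then |SL| = |L − S| = 29.0.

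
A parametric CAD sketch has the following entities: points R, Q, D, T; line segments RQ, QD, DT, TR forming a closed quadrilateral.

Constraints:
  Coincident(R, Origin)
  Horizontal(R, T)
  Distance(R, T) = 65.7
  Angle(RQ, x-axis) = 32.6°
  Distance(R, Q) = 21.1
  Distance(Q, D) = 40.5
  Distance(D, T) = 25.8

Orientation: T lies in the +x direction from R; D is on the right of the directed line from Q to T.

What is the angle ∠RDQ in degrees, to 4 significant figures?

24.56°

Checks: |RT| = 65.70 ✓; |RQ| = 21.10 ✓; |QD| = 40.50 ✓; |DT| = 25.80 ✓.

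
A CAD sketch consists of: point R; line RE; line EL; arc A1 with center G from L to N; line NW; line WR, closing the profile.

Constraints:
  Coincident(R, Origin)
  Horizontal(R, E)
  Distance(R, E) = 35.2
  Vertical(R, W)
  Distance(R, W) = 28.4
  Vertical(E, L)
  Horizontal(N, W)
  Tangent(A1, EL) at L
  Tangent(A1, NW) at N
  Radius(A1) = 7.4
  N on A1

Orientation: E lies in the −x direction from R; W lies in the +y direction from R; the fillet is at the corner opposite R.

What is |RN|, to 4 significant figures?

39.74

R is at the origin; R and E share the same y with |RE| = 35.2 and E on the −x side, so E = (-35.20, 0.000). RW is vertical with |RW| = 28.4 and W on the +y side, so W = (0.000, 28.40). The virtual corner opposite R is at (-35.20, 28.40). A1 meets EL tangentially, so GL is at right angles to EL and tangency of A1 to NW means the radius GN is perpendicular to NW, with radius 7.4, so the center G sits 7.4 in from both sides at G = (-27.80, 21.00). That places the tangent points at L = (-35.20, 21.00) on EL and N = (-27.80, 28.40) on NW. Then |RN| = |N − R| = 39.74.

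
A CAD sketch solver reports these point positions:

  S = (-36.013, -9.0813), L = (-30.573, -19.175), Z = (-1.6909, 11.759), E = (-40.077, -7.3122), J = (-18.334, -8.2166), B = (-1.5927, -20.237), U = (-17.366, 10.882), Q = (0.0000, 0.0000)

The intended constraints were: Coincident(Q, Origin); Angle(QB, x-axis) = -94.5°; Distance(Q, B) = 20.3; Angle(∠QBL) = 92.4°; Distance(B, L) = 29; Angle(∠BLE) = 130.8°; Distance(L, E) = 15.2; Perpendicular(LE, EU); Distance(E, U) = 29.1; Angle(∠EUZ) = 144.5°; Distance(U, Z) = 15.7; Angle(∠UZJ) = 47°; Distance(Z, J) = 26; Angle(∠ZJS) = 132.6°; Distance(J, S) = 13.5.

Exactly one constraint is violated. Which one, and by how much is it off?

Distance(J, S) = 13.5 — off by 4.20.

Q = (0.00, 0.00) ✓; QB at -94.50° ✓; |QB| = 20.30 ✓; ∠QBL = 92.40° ✓; |BL| = 29.00 ✓; ∠BLE = 130.8° ✓; |LE| = 15.20 ✓; ∠(LE, EU) = 90.00° ✓; |EU| = 29.10 ✓; ∠EUZ = 144.5° ✓; |UZ| = 15.70 ✓; ∠UZJ = 47.00° ✓; |ZJ| = 26.00 ✓; ∠ZJS = 132.6° ✓; |JS| = 17.70 ✗.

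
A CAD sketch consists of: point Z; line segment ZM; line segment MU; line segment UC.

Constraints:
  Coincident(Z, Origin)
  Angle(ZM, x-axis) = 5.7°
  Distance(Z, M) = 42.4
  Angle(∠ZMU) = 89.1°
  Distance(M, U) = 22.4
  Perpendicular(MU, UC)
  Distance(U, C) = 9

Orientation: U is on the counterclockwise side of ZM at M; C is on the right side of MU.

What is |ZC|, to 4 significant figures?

55.80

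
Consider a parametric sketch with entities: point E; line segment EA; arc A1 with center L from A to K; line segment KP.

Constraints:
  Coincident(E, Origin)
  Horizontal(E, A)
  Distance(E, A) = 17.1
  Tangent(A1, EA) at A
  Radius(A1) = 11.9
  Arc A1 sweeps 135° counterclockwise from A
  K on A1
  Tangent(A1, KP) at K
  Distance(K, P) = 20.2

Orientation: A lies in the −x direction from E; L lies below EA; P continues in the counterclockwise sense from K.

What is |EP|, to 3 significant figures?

36.4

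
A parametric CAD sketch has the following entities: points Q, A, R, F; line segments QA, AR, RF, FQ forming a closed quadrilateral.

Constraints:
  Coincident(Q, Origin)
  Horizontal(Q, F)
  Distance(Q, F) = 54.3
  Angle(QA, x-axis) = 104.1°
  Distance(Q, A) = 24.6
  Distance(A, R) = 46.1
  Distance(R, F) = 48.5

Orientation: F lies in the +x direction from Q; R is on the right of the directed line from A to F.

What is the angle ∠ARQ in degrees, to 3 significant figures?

6.80°

Q is at the origin; QF is horizontal with |QF| = 54.3 and F in +x, so F = (54.3, 0). QA runs at 104.1° with |QA| = 24.6, so A = (-5.99, 23.9). R is determined by |AR| = 46.1 and |RF| = 48.5 together: it lies at the intersection of circle(A, 46.1) and circle(F, 48.5). With |AF| = 64.8, the foot of the radical line on AF is 30.7 from A and the perpendicular offset is √(46.1² − 30.7²) = 34.4. Taking the right-of-AF solution: R = (9.86, -19.4).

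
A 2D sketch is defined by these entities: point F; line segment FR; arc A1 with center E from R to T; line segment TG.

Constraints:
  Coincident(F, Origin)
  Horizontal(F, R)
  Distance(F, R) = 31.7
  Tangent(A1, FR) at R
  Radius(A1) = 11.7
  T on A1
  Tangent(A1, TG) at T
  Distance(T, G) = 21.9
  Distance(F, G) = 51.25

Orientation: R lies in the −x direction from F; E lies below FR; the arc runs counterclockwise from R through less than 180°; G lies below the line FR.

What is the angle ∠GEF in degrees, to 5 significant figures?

121.16°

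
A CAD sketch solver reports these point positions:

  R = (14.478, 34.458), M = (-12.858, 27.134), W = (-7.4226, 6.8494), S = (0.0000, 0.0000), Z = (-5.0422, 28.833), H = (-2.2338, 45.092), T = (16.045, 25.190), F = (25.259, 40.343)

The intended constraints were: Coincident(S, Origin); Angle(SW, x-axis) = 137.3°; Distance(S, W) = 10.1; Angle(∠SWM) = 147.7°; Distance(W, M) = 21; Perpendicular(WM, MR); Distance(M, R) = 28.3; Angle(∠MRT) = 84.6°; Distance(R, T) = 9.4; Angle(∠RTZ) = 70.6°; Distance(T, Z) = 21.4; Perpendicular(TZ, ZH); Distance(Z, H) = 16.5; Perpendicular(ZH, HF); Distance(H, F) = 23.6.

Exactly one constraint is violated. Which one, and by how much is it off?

Distance(H, F) = 23.6 — off by 4.30.

S = (0.00, 0.00) ✓; SW at 137.3° ✓; |SW| = 10.10 ✓; ∠SWM = 147.7° ✓; |WM| = 21.00 ✓; ∠(WM, MR) = 90.00° ✓; |MR| = 28.30 ✓; ∠MRT = 84.60° ✓; |RT| = 9.400 ✓; ∠RTZ = 70.60° ✓; |TZ| = 21.40 ✓; ∠(TZ, ZH) = 90.00° ✓; |ZH| = 16.50 ✓; ∠(ZH, HF) = 90.00° ✓; |HF| = 27.90 ✗.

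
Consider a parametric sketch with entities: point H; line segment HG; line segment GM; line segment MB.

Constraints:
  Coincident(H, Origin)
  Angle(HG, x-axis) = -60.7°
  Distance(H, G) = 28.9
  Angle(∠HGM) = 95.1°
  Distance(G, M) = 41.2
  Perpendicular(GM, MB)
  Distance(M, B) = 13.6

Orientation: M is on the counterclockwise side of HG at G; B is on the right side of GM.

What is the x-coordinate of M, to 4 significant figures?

51.72

H is at the origin; HG runs at -60.7° with length 28.9, so G = 28.9·(cos -60.7°, sin -60.7°) = (14.14, -25.20). ∠HGM = 95.1°, so GM runs at -60.7° + (180° − 95.1°) = 24.20° from the x-axis; with |GM| = 41.2, M = G + 41.2·(cos 24.20°, sin 24.20°) = (51.72, -8.314). So M.x = 51.72.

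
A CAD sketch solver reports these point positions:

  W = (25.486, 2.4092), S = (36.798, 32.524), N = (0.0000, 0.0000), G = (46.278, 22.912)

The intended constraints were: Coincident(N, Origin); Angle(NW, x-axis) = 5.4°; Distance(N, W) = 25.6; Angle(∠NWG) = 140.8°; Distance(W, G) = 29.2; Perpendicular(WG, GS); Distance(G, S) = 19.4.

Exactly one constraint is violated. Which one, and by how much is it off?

Distance(G, S) = 19.4 — off by 5.90.

N = (0.00, 0.00) ✓; NW at 5.400° ✓; |NW| = 25.60 ✓; ∠NWG = 140.8° ✓; |WG| = 29.20 ✓; ∠(WG, GS) = 90.01° ✓; |GS| = 13.50 ✗.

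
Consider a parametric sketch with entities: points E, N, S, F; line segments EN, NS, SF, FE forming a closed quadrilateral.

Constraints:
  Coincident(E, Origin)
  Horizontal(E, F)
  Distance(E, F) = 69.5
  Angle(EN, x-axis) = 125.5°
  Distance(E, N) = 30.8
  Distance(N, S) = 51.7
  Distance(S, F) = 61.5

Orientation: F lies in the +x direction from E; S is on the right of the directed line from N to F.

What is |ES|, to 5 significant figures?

20.944

E is at the origin; EF is horizontal with |EF| = 69.5 and F in +x, so F = (69.5, 0). EN runs at 125.5° with |EN| = 30.8, so N = (-17.886, 25.075). S is determined by |NS| = 51.7 and |SF| = 61.5 together: it lies at the intersection of circle(N, 51.7) and circle(F, 61.5). With |NF| = 90.912, the foot of the radical line on NF is 39.355 from N and the perpendicular offset is √(51.7² − 39.355²) = 33.528. Taking the right-of-NF solution: S = (10.695, -18.007).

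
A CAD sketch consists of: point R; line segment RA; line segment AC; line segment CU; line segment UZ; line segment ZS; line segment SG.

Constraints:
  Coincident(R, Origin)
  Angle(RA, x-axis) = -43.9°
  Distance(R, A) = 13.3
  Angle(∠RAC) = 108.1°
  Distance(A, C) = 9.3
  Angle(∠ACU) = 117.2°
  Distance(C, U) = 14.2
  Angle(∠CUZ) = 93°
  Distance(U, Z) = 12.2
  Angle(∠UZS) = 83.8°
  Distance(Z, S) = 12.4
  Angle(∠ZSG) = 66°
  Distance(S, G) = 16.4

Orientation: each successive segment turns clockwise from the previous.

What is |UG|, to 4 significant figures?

5.254

R is at the origin; RA runs at -43.9° with length 13.3, so A = (9.583, -9.222). ∠RAC = 108.1° gives AC at -115.8° from the x-axis; with |AC| = 9.3, C = (5.536, -17.60). ∠ACU = 117.2° gives CU at -178.6° from the x-axis; with |CU| = 14.2, U = (-8.660, -17.94). ∠CUZ = 93.0° gives UZ at 94.40° from the x-axis; with |UZ| = 12.2, Z = (-9.596, -5.778). ∠UZS = 83.8° gives ZS at -1.800° from the x-axis; with |ZS| = 12.4, S = (2.798, -6.168). ∠ZSG = 66.0° gives SG at -115.8° from the x-axis; with |SG| = 16.4, G = (-4.340, -20.93). Then |UG| = |G − U| = 5.254.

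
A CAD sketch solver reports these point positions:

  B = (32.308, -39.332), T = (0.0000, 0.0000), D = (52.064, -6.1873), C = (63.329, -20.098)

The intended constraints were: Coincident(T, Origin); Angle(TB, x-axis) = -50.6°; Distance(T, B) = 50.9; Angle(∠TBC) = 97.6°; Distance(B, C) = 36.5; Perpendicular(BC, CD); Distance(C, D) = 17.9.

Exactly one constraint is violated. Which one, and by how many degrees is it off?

Perpendicular(BC, CD) — off by 7.20°.

T = (0.00, 0.00) ✓; TB at -50.60° ✓; |TB| = 50.90 ✓; ∠TBC = 97.60° ✓; |BC| = 36.50 ✓; ∠(BC, CD) = 97.20° ✗; |CD| = 17.90 ✓.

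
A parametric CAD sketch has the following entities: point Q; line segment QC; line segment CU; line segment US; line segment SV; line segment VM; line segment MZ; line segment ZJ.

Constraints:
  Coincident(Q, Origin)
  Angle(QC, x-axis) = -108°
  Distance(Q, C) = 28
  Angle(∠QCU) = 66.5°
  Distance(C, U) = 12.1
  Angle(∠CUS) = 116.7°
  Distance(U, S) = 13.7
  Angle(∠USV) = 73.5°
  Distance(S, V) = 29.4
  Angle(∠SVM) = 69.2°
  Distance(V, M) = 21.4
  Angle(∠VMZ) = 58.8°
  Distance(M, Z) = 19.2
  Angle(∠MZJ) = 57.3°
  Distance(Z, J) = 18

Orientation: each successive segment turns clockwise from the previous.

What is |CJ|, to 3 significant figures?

17.1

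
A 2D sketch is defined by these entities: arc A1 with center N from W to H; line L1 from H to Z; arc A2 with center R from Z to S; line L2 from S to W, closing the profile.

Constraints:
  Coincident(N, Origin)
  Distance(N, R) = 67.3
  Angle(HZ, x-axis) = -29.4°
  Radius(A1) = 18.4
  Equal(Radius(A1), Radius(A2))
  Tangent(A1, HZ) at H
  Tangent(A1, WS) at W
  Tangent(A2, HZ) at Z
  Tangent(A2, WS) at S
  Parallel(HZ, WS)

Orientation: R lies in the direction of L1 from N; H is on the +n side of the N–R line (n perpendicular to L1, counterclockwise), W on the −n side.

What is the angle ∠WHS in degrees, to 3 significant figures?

61.3°

The slot axis is L1's direction at -29.4°, so u = (cos -29.4°, sin -29.4°) = (0.871, -0.491) and n = (−sin -29.4°, cos -29.4°) = (0.491, 0.871). N is at the origin and R lies 67.3 along u from N, so R = 67.3·u = (58.6, -33.0). Tangency of A1 to both parallel lines with radius 18.4 puts H and W at N ± 18.4·n: H = (9.03, 16.0), W = (-9.03, -16.0). Equal radii place Z and S the same way about R: Z = R + 18.4·n = (67.7, -17.0), S = R − 18.4·n = (49.6, -49.1). Then cos ∠WHS = HW·HS / (|HW||HS|), giving 61.3°.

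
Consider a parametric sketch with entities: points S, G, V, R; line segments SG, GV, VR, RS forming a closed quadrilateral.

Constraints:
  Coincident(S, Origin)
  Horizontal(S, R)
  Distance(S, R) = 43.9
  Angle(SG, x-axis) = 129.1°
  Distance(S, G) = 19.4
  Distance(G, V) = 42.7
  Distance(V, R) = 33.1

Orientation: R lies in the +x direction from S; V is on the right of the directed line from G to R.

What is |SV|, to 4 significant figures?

23.32

S is at the origin; SR is horizontal with |SR| = 43.9 and R in +x, so R = (43.9, 0). SG runs at 129.1° with |SG| = 19.4, so G = (-12.24, 15.06). V is determined by |GV| = 42.7 and |VR| = 33.1 together: it lies at the intersection of circle(G, 42.7) and circle(R, 33.1). With |GR| = 58.12, the foot of the radical line on GR is 35.32 from G and the perpendicular offset is √(42.7² − 35.32²) = 24.00. Taking the right-of-GR solution: V = (15.66, -17.27).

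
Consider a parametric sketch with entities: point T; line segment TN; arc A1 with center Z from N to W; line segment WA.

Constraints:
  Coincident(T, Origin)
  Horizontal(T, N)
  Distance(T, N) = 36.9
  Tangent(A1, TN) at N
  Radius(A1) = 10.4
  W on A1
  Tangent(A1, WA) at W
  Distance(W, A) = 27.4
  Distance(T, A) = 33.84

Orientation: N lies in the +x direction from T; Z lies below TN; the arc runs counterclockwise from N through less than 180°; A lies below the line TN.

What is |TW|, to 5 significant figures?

28.198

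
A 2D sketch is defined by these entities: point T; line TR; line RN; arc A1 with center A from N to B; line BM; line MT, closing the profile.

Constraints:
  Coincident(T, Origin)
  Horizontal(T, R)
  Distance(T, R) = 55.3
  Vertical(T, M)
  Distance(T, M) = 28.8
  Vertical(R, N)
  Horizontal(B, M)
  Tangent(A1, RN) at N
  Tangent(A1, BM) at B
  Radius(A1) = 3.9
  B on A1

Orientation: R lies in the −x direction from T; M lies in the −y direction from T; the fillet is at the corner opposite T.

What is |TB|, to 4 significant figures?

58.92

T is at the origin; TR is horizontal with |TR| = 55.3 and R on the −x side, so R = (-55.30, 0.000). T and M share the same x with |TM| = 28.8 and M on the −y side, so M = (0.000, -28.80). The virtual corner opposite T is at (-55.30, -28.80). The tangent condition forces AN to be normal to RN and A1 meets BM tangentially, so AB is at right angles to BM, with radius 3.9, so the center A sits 3.9 in from both sides at A = (-51.40, -24.90). That places the tangent points at N = (-55.30, -24.90) on RN and B = (-51.40, -28.80) on BM. Then |TB| = |B − T| = 58.92.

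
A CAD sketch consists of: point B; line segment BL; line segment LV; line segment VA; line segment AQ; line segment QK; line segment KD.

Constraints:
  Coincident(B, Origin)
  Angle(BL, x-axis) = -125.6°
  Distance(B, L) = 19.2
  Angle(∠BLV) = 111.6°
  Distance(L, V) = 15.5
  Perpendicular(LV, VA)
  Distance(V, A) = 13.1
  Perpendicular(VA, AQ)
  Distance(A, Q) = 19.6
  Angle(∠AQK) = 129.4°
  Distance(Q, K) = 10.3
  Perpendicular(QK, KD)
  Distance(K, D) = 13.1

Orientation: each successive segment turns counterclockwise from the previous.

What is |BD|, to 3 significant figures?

22.0

B is at the origin; BL runs at -125.6° with length 19.2, so L = (-11.2, -15.6). ∠BLV = 111.6° gives LV at -57.2° from the x-axis; with |LV| = 15.5, V = (-2.78, -28.6). The perpendicularity gives VA at right angles to LV, so VA runs at 32.8°; with |VA| = 13.1, A = (8.23, -21.5). VA is perpendicular to AQ, so AQ runs at 123°; with |AQ| = 19.6, Q = (-2.39, -5.07). ∠AQK = 129.4° gives QK at 173° from the x-axis; with |QK| = 10.3, K = (-12.6, -3.88). QK ⟂ KD, so KD runs at -96.6°; with |KD| = 13.1, D = (-14.1, -16.9). Then |BD| = |D − B| = 22.0.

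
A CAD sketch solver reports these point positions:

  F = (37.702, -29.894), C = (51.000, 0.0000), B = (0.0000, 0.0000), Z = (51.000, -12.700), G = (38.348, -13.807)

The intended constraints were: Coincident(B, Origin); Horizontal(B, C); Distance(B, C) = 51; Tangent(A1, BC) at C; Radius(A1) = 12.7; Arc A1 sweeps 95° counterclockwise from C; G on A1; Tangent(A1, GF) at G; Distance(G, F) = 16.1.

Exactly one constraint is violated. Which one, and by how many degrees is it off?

Tangent(A1, GF) at G — off by 7.30°.

B = (0.00, 0.00) ✓; B.y = 0.00, C.y = 0.00 ✓; |BC| = 51.00 ✓; ∠(ZC, CB) = 90.00° ✓; |ZC| = 12.70 ✓; bearing(Z→G) − bearing(Z→C) = 95.00° ✓; |ZG| = 12.70 ✓; ∠(ZG, GF) = 97.30° ✗; |GF| = 16.10 ✓.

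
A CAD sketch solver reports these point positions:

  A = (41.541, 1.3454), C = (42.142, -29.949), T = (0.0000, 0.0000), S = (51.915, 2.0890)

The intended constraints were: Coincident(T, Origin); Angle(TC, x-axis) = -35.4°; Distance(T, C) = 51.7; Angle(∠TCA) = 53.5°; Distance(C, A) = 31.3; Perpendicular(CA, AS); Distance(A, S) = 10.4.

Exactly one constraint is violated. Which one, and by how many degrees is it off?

Perpendicular(CA, AS) — off by 3.00°.

T = (0.00, 0.00) ✓; TC at -35.40° ✓; |TC| = 51.70 ✓; ∠TCA = 53.50° ✓; |CA| = 31.30 ✓; ∠(CA, AS) = 87.00° ✗; |AS| = 10.40 ✓.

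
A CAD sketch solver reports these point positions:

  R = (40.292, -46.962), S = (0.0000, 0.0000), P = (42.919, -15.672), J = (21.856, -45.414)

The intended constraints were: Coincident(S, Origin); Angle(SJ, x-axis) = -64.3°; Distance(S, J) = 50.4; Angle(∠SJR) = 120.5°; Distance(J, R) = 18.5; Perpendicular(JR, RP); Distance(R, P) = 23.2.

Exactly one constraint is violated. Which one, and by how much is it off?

Distance(R, P) = 23.2 — off by 8.20.

S = (0.00, 0.00) ✓; SJ at -64.30° ✓; |SJ| = 50.40 ✓; ∠SJR = 120.5° ✓; |JR| = 18.50 ✓; ∠(JR, RP) = 90.00° ✓; |RP| = 31.40 ✗.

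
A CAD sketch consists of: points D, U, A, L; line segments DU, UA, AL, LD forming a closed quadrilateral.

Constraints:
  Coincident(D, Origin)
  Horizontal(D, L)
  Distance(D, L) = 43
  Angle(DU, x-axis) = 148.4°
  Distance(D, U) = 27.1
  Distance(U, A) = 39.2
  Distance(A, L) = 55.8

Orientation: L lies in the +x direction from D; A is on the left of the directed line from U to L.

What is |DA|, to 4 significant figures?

41.53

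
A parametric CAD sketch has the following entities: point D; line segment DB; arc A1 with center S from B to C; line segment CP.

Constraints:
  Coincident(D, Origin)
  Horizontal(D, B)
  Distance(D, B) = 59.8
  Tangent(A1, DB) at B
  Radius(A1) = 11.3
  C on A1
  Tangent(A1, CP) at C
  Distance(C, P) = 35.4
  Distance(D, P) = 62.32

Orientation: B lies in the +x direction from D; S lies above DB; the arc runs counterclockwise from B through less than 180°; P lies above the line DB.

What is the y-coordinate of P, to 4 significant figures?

44.67

D is at the origin; D and B share the same y with |DB| = 59.8 and B on the +x side, so B = (59.80, 0.000). A1 meets DB tangentially, so SB is at right angles to DB, so S = B + (0, 11.3) = (59.80, 11.30). Since SC ⟂ CP (tangency), |SP| = √(11.3² + 35.4²) = 37.16 regardless of where C sits on A1. So P lies on both circle(D, 62.32) and circle(S, 37.16); the above-DB intersection is P = (43.45, 44.67). C is the foot of the tangent from P: C = (67.96, 19.12).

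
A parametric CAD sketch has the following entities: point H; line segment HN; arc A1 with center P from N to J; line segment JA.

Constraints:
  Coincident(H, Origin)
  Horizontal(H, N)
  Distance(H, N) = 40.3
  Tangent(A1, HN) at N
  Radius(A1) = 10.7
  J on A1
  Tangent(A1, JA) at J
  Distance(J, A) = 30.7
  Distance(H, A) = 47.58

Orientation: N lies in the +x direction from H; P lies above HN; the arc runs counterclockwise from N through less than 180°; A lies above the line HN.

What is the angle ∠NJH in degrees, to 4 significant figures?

46.73°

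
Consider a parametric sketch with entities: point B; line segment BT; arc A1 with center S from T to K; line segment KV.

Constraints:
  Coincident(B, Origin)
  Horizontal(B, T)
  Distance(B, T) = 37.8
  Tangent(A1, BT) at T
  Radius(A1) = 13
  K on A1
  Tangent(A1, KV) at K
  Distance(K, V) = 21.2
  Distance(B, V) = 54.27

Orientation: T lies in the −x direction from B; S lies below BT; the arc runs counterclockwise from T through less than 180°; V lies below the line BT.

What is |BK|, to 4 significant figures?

52.82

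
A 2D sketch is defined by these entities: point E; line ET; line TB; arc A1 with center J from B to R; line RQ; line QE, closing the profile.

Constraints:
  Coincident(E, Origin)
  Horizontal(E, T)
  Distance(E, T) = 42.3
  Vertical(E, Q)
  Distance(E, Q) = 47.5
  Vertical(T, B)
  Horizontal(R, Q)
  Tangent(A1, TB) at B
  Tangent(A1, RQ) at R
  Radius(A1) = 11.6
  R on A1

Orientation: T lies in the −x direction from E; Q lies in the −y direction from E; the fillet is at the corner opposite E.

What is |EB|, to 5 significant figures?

55.481

E is at the origin; E and T share the same y with |ET| = 42.3 and T on the −x side, so T = (-42.300, 0.0000). EQ is vertical with |EQ| = 47.5 and Q on the −y side, so Q = (0.0000, -47.500). The virtual corner opposite E is at (-42.300, -47.500). Tangency of A1 to TB means the radius JB is perpendicular to TB and the tangent condition forces JR to be normal to RQ, with radius 11.6, so the center J sits 11.6 in from both sides at J = (-30.700, -35.900). That places the tangent points at B = (-42.300, -35.900) on TB and R = (-30.700, -47.500) on RQ. Then |EB| = |B − E| = 55.481.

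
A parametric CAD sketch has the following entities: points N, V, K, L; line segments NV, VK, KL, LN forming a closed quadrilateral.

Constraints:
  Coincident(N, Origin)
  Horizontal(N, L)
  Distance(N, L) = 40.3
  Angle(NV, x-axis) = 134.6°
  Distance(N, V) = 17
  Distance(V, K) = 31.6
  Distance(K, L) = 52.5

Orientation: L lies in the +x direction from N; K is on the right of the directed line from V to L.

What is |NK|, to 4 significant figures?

21.11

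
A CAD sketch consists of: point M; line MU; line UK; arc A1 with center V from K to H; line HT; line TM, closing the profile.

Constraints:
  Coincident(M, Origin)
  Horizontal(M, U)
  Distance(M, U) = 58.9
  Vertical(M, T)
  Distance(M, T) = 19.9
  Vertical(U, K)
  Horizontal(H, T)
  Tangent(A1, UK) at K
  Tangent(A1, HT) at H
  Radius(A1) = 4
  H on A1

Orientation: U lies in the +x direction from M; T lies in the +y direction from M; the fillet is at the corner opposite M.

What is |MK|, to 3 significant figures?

61.0

The virtual corner opposite M is at (58.9, 19.9). A1 meets UK tangentially, so VK is at right angles to UK and the tangent condition forces VH to be normal to HT, with radius 4.0, so the center V sits 4.0 in from both sides at V = (54.9, 15.9). That places the tangent points at K = (58.9, 15.9) on UK and H = (54.9, 19.9) on HT. Then |MK| = |K − M| = 61.0.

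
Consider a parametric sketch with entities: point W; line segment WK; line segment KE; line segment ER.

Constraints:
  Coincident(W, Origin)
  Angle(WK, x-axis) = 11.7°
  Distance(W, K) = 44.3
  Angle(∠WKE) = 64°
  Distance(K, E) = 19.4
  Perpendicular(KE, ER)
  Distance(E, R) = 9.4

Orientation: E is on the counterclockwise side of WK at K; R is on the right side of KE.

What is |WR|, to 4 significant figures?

49.22

W is at the origin; WK runs at 11.7° with length 44.3, so K = 44.3·(cos 11.7°, sin 11.7°) = (43.38, 8.983). ∠WKE = 64.0°, so KE runs at 11.7° + (180° − 64.0°) = 127.7° from the x-axis; with |KE| = 19.4, E = K + 19.4·(cos 127.7°, sin 127.7°) = (31.52, 24.33). KE is perpendicular to ER; with |ER| = 9.4 on the right of KE, R = E + 9.4·(0.7912, 0.6115) = (38.95, 30.08). Then |WR| = |R − W| = 49.22.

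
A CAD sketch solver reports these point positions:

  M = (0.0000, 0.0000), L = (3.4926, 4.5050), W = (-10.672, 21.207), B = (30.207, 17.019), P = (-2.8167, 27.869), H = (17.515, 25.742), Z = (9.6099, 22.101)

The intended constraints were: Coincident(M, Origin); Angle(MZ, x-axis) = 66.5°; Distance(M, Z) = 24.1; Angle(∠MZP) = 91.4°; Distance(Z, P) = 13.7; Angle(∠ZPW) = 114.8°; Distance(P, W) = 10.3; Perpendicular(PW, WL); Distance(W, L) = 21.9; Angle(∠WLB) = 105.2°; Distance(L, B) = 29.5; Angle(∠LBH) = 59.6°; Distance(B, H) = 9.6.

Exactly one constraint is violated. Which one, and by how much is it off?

Distance(B, H) = 9.6 — off by 5.80.

M = (0.00, 0.00) ✓; MZ at 66.50° ✓; |MZ| = 24.10 ✓; ∠MZP = 91.40° ✓; |ZP| = 13.70 ✓; ∠ZPW = 114.8° ✓; |PW| = 10.30 ✓; ∠(PW, WL) = 90.00° ✓; |WL| = 21.90 ✓; ∠WLB = 105.2° ✓; |LB| = 29.50 ✓; ∠LBH = 59.60° ✓; |BH| = 15.40 ✗.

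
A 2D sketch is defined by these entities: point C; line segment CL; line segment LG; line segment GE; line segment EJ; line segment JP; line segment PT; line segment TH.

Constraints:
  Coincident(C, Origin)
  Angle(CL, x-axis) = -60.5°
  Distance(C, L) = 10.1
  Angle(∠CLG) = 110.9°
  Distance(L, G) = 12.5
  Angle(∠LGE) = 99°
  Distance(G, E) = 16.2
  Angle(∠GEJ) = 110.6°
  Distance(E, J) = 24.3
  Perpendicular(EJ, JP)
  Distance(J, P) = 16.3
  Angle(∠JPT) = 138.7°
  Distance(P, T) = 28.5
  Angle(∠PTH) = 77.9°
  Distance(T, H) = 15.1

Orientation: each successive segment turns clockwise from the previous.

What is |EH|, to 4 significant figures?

25.83

∠JPT = 138.7° gives PT at -51.30° from the x-axis; with |PT| = 28.5, T = (21.15, -11.32). ∠PTH = 77.9° gives TH at -153.4° from the x-axis; with |TH| = 15.1, H = (7.651, -18.08). Then |EH| = |H − E| = 25.83.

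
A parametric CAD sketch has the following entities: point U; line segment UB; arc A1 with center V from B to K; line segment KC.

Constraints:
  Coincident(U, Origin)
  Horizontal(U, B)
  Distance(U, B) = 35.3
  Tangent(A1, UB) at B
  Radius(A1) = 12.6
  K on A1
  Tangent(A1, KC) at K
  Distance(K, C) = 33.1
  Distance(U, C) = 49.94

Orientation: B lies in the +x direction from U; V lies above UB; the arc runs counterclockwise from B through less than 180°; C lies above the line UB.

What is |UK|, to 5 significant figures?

49.231

Checks: U = (0.00, 0.00) ✓; |VK| = 12.60 ✓; ∠(VK, KC) = 90.00° ✓; |KC| = 33.10 ✓; |UC| = 49.94 ✓.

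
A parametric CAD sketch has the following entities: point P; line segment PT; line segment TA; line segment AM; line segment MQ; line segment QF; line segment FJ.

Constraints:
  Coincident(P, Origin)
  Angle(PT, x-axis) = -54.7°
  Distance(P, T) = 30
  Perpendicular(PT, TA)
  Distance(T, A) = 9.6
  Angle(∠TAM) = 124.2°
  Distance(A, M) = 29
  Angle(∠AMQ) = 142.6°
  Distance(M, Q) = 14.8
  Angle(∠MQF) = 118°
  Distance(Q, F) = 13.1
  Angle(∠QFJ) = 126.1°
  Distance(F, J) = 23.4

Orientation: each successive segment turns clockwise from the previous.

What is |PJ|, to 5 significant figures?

7.8128

P is at the origin; PT runs at -54.7° with length 30.0, so T = (17.336, -24.484). PT ⟂ TA, so TA runs at -144.70°; with |TA| = 9.6, A = (9.5008, -30.032). ∠TAM = 124.2° gives AM at 159.50° from the x-axis; with |AM| = 29.0, M = (-17.663, -19.876). ∠AMQ = 142.6° gives MQ at 122.10° from the x-axis; with |MQ| = 14.8, Q = (-25.527, -7.3381). ∠MQF = 118.0° gives QF at 60.100° from the x-axis; with |QF| = 13.1, F = (-18.997, 4.0182). ∠QFJ = 126.1° gives FJ at 6.2000° from the x-axis; with |FJ| = 23.4, J = (4.2659, 6.5454). Then |PJ| = |J − P| = 7.8128.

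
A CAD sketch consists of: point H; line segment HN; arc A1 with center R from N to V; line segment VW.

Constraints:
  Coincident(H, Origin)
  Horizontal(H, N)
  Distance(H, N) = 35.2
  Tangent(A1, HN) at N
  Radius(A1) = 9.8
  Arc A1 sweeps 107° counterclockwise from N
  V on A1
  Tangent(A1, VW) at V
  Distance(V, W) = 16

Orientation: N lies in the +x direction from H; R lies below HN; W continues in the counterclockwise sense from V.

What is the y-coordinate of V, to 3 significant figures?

-12.7

H is at the origin; HN is horizontal with |HN| = 35.2 and N on the +x side, so N = (35.2, 0.00). Since A1 is tangent to HN there, RN ⟂ HN, so R = N + (0, -9.8) = (35.2, -9.80). On A1, N sits at bearing 90° from R; a 107° counterclockwise sweep puts V at bearing 197°, so V = R + 9.8·(cos 197°, sin 197°) = (25.8, -12.7). So V.y = -12.7.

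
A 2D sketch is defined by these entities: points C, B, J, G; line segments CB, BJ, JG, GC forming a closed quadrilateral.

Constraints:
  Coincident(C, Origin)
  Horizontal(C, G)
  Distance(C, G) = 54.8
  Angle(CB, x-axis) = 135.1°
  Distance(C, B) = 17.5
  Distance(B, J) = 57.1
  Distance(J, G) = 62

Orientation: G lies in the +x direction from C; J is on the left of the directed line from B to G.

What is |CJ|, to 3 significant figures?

60.6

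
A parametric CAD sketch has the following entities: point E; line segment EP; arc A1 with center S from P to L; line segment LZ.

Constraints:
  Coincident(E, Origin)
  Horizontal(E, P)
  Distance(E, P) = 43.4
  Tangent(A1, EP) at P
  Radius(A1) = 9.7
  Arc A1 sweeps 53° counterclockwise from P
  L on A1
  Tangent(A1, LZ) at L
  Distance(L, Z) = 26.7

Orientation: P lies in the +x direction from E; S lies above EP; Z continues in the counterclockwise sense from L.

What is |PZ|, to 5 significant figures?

34.663

On A1, P sits at bearing -90° from S; a 53° counterclockwise sweep puts L at bearing -37°, so L = S + 9.7·(cos -37°, sin -37°) = (51.147, 3.8624). Tangency of A1 to LZ means the radius SL is perpendicular to LZ, so LZ runs along (−sin -37°, cos -37°); with |LZ| = 26.7, Z = (67.215, 25.186). Then |PZ| = |Z − P| = 34.663.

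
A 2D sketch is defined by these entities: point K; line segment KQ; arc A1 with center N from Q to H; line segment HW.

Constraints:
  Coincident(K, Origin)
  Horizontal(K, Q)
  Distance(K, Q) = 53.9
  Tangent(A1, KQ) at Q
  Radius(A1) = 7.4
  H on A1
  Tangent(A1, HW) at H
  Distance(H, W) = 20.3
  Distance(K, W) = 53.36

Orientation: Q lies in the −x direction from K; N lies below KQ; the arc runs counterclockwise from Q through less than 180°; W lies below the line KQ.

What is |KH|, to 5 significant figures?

60.662

Checks: K.y = 0.00, Q.y = 0.00 ✓; |NH| = 7.400 ✓; ∠(NH, HW) = 90.00° ✓; |HW| = 20.30 ✓; |KW| = 53.36 ✓.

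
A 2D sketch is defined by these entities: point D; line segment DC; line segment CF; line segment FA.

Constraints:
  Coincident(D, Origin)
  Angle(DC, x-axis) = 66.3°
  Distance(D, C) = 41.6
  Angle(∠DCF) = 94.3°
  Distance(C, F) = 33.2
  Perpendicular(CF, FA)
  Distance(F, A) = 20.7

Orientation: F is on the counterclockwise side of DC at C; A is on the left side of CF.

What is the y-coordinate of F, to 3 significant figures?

53.7

D is at the origin; DC runs at 66.3° with length 41.6, so C = 41.6·(cos 66.3°, sin 66.3°) = (16.7, 38.1). ∠DCF = 94.3°, so CF runs at 66.3° + (180° − 94.3°) = 152° from the x-axis; with |CF| = 33.2, F = C + 33.2·(cos 152°, sin 152°) = (-12.6, 53.7). So F.y = 53.7.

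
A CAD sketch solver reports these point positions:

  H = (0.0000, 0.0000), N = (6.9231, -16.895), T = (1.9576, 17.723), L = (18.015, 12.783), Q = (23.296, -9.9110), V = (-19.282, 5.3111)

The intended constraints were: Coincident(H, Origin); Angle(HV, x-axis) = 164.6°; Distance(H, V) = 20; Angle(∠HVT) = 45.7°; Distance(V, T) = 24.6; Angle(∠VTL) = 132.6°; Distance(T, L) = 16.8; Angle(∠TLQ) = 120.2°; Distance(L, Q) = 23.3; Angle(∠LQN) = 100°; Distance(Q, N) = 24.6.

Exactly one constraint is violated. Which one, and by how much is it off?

Distance(Q, N) = 24.6 — off by 6.80.

H = (0.00, 0.00) ✓; HV at 164.6° ✓; |HV| = 20.00 ✓; ∠HVT = 45.70° ✓; |VT| = 24.60 ✓; ∠VTL = 132.6° ✓; |TL| = 16.80 ✓; ∠TLQ = 120.2° ✓; |LQ| = 23.30 ✓; ∠LQN = 100.0° ✓; |QN| = 17.80 ✗.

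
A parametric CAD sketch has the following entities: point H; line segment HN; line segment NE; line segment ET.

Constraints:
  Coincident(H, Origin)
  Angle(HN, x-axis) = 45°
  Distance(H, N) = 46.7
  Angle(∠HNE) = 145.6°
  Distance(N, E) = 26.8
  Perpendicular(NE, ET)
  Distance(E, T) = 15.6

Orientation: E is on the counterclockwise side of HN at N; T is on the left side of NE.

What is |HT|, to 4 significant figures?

66.22

H is at the origin; HN runs at 45.0° with length 46.7, so N = 46.7·(cos 45.0°, sin 45.0°) = (33.02, 33.02). ∠HNE = 145.6°, so NE runs at 45.0° + (180° − 145.6°) = 79.40° from the x-axis; with |NE| = 26.8, E = N + 26.8·(cos 79.40°, sin 79.40°) = (37.95, 59.36). NE ⟂ ET; with |ET| = 15.6 on the left of NE, T = E + 15.6·(-0.9829, 0.1840) = (22.62, 62.23). Then |HT| = |T − H| = 66.22.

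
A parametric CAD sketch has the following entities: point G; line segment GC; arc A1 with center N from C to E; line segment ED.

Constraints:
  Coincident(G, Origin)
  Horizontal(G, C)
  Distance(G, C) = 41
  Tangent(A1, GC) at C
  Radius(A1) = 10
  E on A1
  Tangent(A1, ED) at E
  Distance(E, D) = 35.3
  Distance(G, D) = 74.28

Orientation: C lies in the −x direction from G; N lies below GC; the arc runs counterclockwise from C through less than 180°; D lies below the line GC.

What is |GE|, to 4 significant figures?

50.74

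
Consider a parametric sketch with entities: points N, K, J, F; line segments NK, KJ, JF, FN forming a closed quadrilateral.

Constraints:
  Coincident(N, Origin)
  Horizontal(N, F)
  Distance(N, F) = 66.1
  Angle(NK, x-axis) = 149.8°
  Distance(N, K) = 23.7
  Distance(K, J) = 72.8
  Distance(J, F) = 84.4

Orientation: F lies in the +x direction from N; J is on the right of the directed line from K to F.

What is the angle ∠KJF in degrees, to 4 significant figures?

67.09°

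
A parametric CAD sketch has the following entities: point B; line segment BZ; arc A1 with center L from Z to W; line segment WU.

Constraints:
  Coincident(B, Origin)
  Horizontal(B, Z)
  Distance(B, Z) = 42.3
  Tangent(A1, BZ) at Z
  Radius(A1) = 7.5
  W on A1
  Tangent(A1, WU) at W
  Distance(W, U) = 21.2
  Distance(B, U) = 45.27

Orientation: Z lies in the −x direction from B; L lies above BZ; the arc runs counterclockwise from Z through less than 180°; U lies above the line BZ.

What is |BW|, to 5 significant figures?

35.611

B is at the origin; BZ is horizontal with |BZ| = 42.3 and Z on the −x side, so Z = (-42.300, 0.0000). Since A1 is tangent to BZ there, LZ ⟂ BZ, so L = Z + (0, 7.5) = (-42.300, 7.5000). Since LW ⟂ WU (tangency), |LU| = √(7.5² + 21.2²) = 22.488 regardless of where W sits on A1. So U lies on both circle(B, 45.27) and circle(L, 22.488); the above-BZ intersection is U = (-34.963, 28.757). W is the foot of the tangent from U: W = (-34.800, 7.5576).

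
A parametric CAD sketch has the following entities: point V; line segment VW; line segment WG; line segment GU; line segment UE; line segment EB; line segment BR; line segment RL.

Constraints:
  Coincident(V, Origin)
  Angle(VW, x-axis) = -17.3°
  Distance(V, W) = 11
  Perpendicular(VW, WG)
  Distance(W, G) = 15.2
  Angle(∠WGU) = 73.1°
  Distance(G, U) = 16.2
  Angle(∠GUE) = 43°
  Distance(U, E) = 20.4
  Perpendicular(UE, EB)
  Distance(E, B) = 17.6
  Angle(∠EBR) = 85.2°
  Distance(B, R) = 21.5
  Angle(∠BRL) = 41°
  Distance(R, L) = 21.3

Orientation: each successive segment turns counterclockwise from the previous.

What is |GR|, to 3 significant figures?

13.7

V is at the origin; VW runs at -17.3° with length 11.0, so W = (10.5, -3.27). VW ⟂ WG, so WG runs at 72.7°; with |WG| = 15.2, G = (15.0, 11.2). ∠WGU = 73.1° gives GU at 180° from the x-axis; with |GU| = 16.2, U = (-1.18, 11.4). ∠GUE = 43.0° gives UE at -43.4° from the x-axis; with |UE| = 20.4, E = (13.6, -2.66). UE ⟂ EB, so EB runs at 46.6°; with |EB| = 17.6, B = (25.7, 10.1). ∠EBR = 85.2° gives BR at 141° from the x-axis; with |BR| = 21.5, R = (8.94, 23.5). Then |GR| = |R − G| = 13.7.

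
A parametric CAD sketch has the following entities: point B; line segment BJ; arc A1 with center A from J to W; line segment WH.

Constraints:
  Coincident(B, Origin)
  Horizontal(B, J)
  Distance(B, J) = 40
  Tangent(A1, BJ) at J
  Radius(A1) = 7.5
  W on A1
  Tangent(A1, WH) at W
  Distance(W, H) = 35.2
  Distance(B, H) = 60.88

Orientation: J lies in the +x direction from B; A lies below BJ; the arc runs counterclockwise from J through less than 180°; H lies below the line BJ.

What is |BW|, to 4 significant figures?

34.18

Checks: B.y = 0.00, J.y = 0.00 ✓; |AW| = 7.500 ✓; ∠(AW, WH) = 90.00° ✓; |WH| = 35.20 ✓; |BH| = 60.88 ✓.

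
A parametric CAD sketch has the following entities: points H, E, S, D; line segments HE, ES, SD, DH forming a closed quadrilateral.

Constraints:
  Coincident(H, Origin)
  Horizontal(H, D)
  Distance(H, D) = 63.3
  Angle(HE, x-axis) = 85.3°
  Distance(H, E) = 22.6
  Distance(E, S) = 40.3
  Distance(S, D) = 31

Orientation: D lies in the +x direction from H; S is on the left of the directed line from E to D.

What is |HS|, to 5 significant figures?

47.859

Checks: |ES| = 40.30 ✓; |SD| = 31.00 ✓.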